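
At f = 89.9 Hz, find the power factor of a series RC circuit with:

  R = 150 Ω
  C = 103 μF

Step 1 — Angular frequency: ω = 2π·f = 2π·89.9 = 564.9 rad/s.
Step 2 — Component impedances:
  R: Z = R = 150 Ω
  C: Z = 1/(jωC) = -j/(ω·C) = 0 - j17.19 Ω
Step 3 — Series combination: Z_total = R + C = 150 - j17.19 Ω = 151∠-6.5° Ω.
Step 4 — Power factor: PF = cos(φ) = Re(Z)/|Z| = 150/150.98 = 0.9935.
Step 5 — Type: Im(Z) = -17.19 ⇒ leading (phase φ = -6.5°).

PF = 0.9935 (leading, φ = -6.5°)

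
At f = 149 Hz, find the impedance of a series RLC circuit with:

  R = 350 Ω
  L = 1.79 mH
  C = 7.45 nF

Step 1 — Angular frequency: ω = 2π·f = 2π·149 = 936.2 rad/s.
Step 2 — Component impedances:
  R: Z = R = 350 Ω
  L: Z = jωL = j·936.2·0.00179 = 0 + j1.676 Ω
  C: Z = 1/(jωC) = -j/(ω·C) = 0 - j1.434e+05 Ω
Step 3 — Series combination: Z_total = R + L + C = 350 - j1.434e+05 Ω = 1.434e+05∠-89.9° Ω.

Z = 350 - j1.434e+05 Ω = 1.434e+05∠-89.9° Ω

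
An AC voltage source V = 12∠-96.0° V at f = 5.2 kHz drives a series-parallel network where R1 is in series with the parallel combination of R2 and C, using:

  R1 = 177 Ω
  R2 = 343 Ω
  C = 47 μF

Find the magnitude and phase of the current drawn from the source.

Step 1 — Angular frequency: ω = 2π·f = 2π·5200 = 3.267e+04 rad/s.
Step 2 — Component impedances:
  R1: Z = R = 177 Ω
  R2: Z = R = 343 Ω
  C: Z = 1/(jωC) = -j/(ω·C) = 0 - j0.6512 Ω
Step 3 — Parallel branch: R2 || C = 1/(1/R2 + 1/C) = 0.001236 - j0.6512 Ω.
Step 4 — Series with R1: Z_total = R1 + (R2 || C) = 177 - j0.6512 Ω = 177∠-0.2° Ω.
Step 5 — Source phasor: V = 12∠-96.0° V = -1.254 - j11.93 V.
Step 6 — Ohm's law: I = V / Z_total = (-1.254 - j11.93) / (177 - j0.6512) = -0.006838 - j0.06745 A.
Step 7 — Convert to polar: |I| = 0.0678 A, ∠I = -95.8°.

I = 0.0678∠-95.8° A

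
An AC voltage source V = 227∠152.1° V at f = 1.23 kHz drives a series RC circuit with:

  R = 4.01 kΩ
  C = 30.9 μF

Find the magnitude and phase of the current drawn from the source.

Step 1 — Angular frequency: ω = 2π·f = 2π·1230 = 7728 rad/s.
Step 2 — Component impedances:
  R: Z = R = 4010 Ω
  C: Z = 1/(jωC) = -j/(ω·C) = 0 - j4.188 Ω
Step 3 — Series combination: Z_total = R + C = 4010 - j4.188 Ω = 4010∠-0.1° Ω.
Step 4 — Source phasor: V = 227∠152.1° V = -200.6 + j106.2 V.
Step 5 — Ohm's law: I = V / Z_total = (-200.6 + j106.2) / (4010 - j4.188) = -0.05006 + j0.02644 A.
Step 6 — Convert to polar: |I| = 0.05661 A, ∠I = 152.2°.

I = 0.05661∠152.2° A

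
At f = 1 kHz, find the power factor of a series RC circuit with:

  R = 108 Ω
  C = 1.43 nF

Step 1 — Angular frequency: ω = 2π·f = 2π·1000 = 6283 rad/s.
Step 2 — Component impedances:
  R: Z = R = 108 Ω
  C: Z = 1/(jωC) = -j/(ω·C) = 0 - j1.113e+05 Ω
Step 3 — Series combination: Z_total = R + C = 108 - j1.113e+05 Ω = 1.113e+05∠-89.9° Ω.
Step 4 — Power factor: PF = cos(φ) = Re(Z)/|Z| = 108/1.113e+05 = 0.0009704.
Step 5 — Type: Im(Z) = -1.113e+05 ⇒ leading (phase φ = -89.9°).

PF = 0.0009704 (leading, φ = -89.9°)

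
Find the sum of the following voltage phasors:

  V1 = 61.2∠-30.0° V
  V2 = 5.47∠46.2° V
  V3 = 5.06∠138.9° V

Step 1 — Convert each phasor to rectangular form:
  V1 = 61.2·(cos(-30.0°) + j·sin(-30.0°)) = 53 - j30.6 V
  V2 = 5.47·(cos(46.2°) + j·sin(46.2°)) = 3.786 + j3.948 V
  V3 = 5.06·(cos(138.9°) + j·sin(138.9°)) = -3.813 + j3.326 V
Step 2 — Sum components: V_total = 52.97 - j23.33 V.
Step 3 — Convert to polar: |V_total| = 57.88 V, ∠V_total = -23.8°.

V_total = 57.88∠-23.8° V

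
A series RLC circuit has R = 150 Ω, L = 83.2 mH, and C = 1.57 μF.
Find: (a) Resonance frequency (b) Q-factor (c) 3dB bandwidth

Step 1 — Resonance condition Im(Z)=0 gives ω₀ = 1/√(LC).
Step 2 — ω₀ = 1/√(0.0832·1.57e-06) = 2767 rad/s.
Step 3 — f₀ = ω₀/(2π) = 440.4 Hz.
Step 4 — Series Q: Q = ω₀L/R = 2767·0.0832/150 = 1.535.
Step 5 — 3dB bandwidth: Δω = ω₀/Q = 1803 rad/s; BW = Δω/(2π) = 286.9 Hz.

(a) f₀ = 440.4 Hz  (b) Q = 1.535  (c) BW = 286.9 Hz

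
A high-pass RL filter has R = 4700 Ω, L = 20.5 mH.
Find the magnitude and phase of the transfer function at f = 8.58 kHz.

Step 1 — Angular frequency: ω = 2π·8580 = 5.391e+04 rad/s.
Step 2 — Transfer function: H(jω) = jωL/(R + jωL).
Step 3 — Numerator jωL = j·1105; denominator R + jωL = 4700 + j1105.
Step 4 — H = 0.05239 + j0.2228.
Step 5 — Magnitude: |H| = 0.2289 (-12.8 dB); phase: φ = 76.8°.

|H| = 0.2289 (-12.8 dB), φ = 76.8°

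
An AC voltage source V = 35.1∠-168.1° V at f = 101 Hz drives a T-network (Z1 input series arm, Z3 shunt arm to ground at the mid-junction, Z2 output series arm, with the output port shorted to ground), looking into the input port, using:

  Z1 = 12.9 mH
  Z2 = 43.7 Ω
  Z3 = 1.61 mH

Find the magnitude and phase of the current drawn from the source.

Step 1 — Angular frequency: ω = 2π·f = 2π·101 = 634.6 rad/s.
Step 2 — Component impedances:
  Z1: Z = jωL = j·634.6·0.0129 = 0 + j8.186 Ω
  Z2: Z = R = 43.7 Ω
  Z3: Z = jωL = j·634.6·0.00161 = 0 + j1.022 Ω
Step 3 — With the output port shorted to ground, the output series arm Z2 runs from the junction to ground; the shunt arm Z3 also runs from the junction to ground. They appear in parallel: Z3 || Z2 = 0.02387 + j1.021 Ω.
Step 4 — Series with input arm Z1: Z_in = Z1 + (Z3 || Z2) = 0.02387 + j9.208 Ω = 9.208∠89.9° Ω.
Step 5 — Source phasor: V = 35.1∠-168.1° V = -34.35 - j7.238 V.
Step 6 — Ohm's law: I = V / Z_total = (-34.35 - j7.238) / (0.02387 + j9.208) = -0.7957 + j3.728 A.
Step 7 — Convert to polar: |I| = 3.812 A, ∠I = 102.0°.

I = 3.812∠102.0° A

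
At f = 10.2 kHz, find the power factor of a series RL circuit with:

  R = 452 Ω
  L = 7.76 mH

Step 1 — Angular frequency: ω = 2π·f = 2π·1.02e+04 = 6.409e+04 rad/s.
Step 2 — Component impedances:
  R: Z = R = 452 Ω
  L: Z = jωL = j·6.409e+04·0.00776 = 0 + j497.3 Ω
Step 3 — Series combination: Z_total = R + L = 452 + j497.3 Ω = 672∠47.7° Ω.
Step 4 — Power factor: PF = cos(φ) = Re(Z)/|Z| = 452/672 = 0.6726.
Step 5 — Type: Im(Z) = 497.3 ⇒ lagging (phase φ = 47.7°).

PF = 0.6726 (lagging, φ = 47.7°)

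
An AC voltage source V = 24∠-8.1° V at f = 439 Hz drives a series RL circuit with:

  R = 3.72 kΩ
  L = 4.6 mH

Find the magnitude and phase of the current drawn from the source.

Step 1 — Angular frequency: ω = 2π·f = 2π·439 = 2758 rad/s.
Step 2 — Component impedances:
  R: Z = R = 3720 Ω
  L: Z = jωL = j·2758·0.0046 = 0 + j12.69 Ω
Step 3 — Series combination: Z_total = R + L = 3720 + j12.69 Ω = 3720∠0.2° Ω.
Step 4 — Source phasor: V = 24∠-8.1° V = 23.76 - j3.382 V.
Step 5 — Ohm's law: I = V / Z_total = (23.76 - j3.382) / (3720 + j12.69) = 0.006384 - j0.0009308 A.
Step 6 — Convert to polar: |I| = 0.006452 A, ∠I = -8.3°.

I = 0.006452∠-8.3° A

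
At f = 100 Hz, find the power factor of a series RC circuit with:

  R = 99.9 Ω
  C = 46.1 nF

Step 1 — Angular frequency: ω = 2π·f = 2π·100 = 628.3 rad/s.
Step 2 — Component impedances:
  R: Z = R = 99.9 Ω
  C: Z = 1/(jωC) = -j/(ω·C) = 0 - j3.452e+04 Ω
Step 3 — Series combination: Z_total = R + C = 99.9 - j3.452e+04 Ω = 3.452e+04∠-89.8° Ω.
Step 4 — Power factor: PF = cos(φ) = Re(Z)/|Z| = 99.9/3.452e+04 = 0.002894.
Step 5 — Type: Im(Z) = -3.452e+04 ⇒ leading (phase φ = -89.8°).

PF = 0.002894 (leading, φ = -89.8°)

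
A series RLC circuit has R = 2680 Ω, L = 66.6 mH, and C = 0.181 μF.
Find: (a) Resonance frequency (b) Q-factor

Step 1 — Resonance condition Im(Z)=0 gives ω₀ = 1/√(LC).
Step 2 — ω₀ = 1/√(0.0666·1.81e-07) = 9108 rad/s.
Step 3 — f₀ = ω₀/(2π) = 1450 Hz.
Step 4 — Series Q: Q = ω₀L/R = 9108·0.0666/2680 = 0.2263.

(a) f₀ = 1450 Hz  (b) Q = 0.2263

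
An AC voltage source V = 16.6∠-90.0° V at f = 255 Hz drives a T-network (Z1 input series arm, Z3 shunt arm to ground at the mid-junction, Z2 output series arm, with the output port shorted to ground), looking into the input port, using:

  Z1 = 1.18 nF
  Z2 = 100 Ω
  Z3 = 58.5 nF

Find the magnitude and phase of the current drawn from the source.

Step 1 — Angular frequency: ω = 2π·f = 2π·255 = 1602 rad/s.
Step 2 — Component impedances:
  Z1: Z = 1/(jωC) = -j/(ω·C) = 0 - j5.289e+05 Ω
  Z2: Z = R = 100 Ω
  Z3: Z = 1/(jωC) = -j/(ω·C) = 0 - j1.067e+04 Ω
Step 3 — With the output port shorted to ground, the output series arm Z2 runs from the junction to ground; the shunt arm Z3 also runs from the junction to ground. They appear in parallel: Z3 || Z2 = 99.99 - j0.9372 Ω.
Step 4 — Series with input arm Z1: Z_in = Z1 + (Z3 || Z2) = 99.99 - j5.289e+05 Ω = 5.289e+05∠-90.0° Ω.
Step 5 — Source phasor: V = 16.6∠-90.0° V = 0 - j16.6 V.
Step 6 — Ohm's law: I = V / Z_total = (0 - j16.6) / (99.99 - j5.289e+05) = 3.138e-05 - j5.933e-09 A.
Step 7 — Convert to polar: |I| = 3.138e-05 A, ∠I = -0.0°.

I = 3.138e-05∠-0.0° A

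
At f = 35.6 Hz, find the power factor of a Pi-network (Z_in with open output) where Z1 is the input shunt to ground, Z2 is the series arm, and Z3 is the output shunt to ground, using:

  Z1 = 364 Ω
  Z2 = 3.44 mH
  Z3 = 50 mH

Step 1 — Angular frequency: ω = 2π·f = 2π·35.6 = 223.7 rad/s.
Step 2 — Component impedances:
  Z1: Z = R = 364 Ω
  Z2: Z = jωL = j·223.7·0.00344 = 0 + j0.7695 Ω
  Z3: Z = jωL = j·223.7·0.05 = 0 + j11.18 Ω
Step 3 — With open output, the series arm Z2 and the output shunt Z3 appear in series to ground: Z2 + Z3 = 0 + j11.95 Ω.
Step 4 — Parallel with input shunt Z1: Z_in = Z1 || (Z2 + Z3) = 0.3921 + j11.94 Ω = 11.95∠88.1° Ω.
Step 5 — Power factor: PF = cos(φ) = Re(Z)/|Z| = 0.39212/11.947 = 0.03282.
Step 6 — Type: Im(Z) = 11.94 ⇒ lagging (phase φ = 88.1°).

PF = 0.03282 (lagging, φ = 88.1°)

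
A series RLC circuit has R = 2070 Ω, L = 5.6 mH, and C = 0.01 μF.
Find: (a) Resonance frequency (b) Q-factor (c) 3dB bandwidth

Step 1 — Resonance: ω₀ = 1/√(LC) = 1/√(0.0056·1e-08) = 1.336e+05 rad/s.
Step 2 — f₀ = ω₀/(2π) = 2.127e+04 Hz.
Step 3 — Series Q: Q = ω₀L/R = 1.336e+05·0.0056/2070 = 0.3615.
Step 4 — Bandwidth: Δω = ω₀/Q = 3.696e+05 rad/s; BW = Δω/(2π) = 5.883e+04 Hz.

(a) f₀ = 2.127e+04 Hz  (b) Q = 0.3615  (c) BW = 5.883e+04 Hz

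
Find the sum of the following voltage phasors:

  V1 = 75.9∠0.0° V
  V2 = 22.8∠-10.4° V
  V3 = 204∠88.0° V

Step 1 — Convert each phasor to rectangular form:
  V1 = 75.9·(cos(0.0°) + j·sin(0.0°)) = 75.9 V
  V2 = 22.8·(cos(-10.4°) + j·sin(-10.4°)) = 22.43 - j4.116 V
  V3 = 204·(cos(88.0°) + j·sin(88.0°)) = 7.119 + j203.9 V
Step 2 — Sum components: V_total = 105.4 + j199.8 V.
Step 3 — Convert to polar: |V_total| = 225.9 V, ∠V_total = 62.2°.

V_total = 225.9∠62.2° V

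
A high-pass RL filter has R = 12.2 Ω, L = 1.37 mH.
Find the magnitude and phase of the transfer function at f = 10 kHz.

Step 1 — Angular frequency: ω = 2π·1e+04 = 6.283e+04 rad/s.
Step 2 — Transfer function: H(jω) = jωL/(R + jωL).
Step 3 — Numerator jωL = j·86.08; denominator R + jωL = 12.2 + j86.08.
Step 4 — H = 0.9803 + j0.1389.
Step 5 — Magnitude: |H| = 0.9901 (-0.1 dB); phase: φ = 8.1°.

|H| = 0.9901 (-0.1 dB), φ = 8.1°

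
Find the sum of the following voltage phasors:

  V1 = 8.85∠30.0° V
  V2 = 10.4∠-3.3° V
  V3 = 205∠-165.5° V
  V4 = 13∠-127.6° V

Step 1 — Convert each phasor to rectangular form:
  V1 = 8.85·(cos(30.0°) + j·sin(30.0°)) = 7.664 + j4.425 V
  V2 = 10.4·(cos(-3.3°) + j·sin(-3.3°)) = 10.38 - j0.5987 V
  V3 = 205·(cos(-165.5°) + j·sin(-165.5°)) = -198.5 - j51.33 V
  V4 = 13·(cos(-127.6°) + j·sin(-127.6°)) = -7.932 - j10.3 V
Step 2 — Sum components: V_total = -188.4 - j57.8 V.
Step 3 — Convert to polar: |V_total| = 197 V, ∠V_total = -162.9°.

V_total = 197∠-162.9° V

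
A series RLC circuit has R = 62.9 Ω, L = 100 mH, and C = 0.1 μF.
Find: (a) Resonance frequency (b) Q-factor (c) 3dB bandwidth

Step 1 — Resonance: ω₀ = 1/√(LC) = 1/√(0.1·1e-07) = 1e+04 rad/s.
Step 2 — f₀ = ω₀/(2π) = 1592 Hz.
Step 3 — Series Q: Q = ω₀L/R = 1e+04·0.1/62.9 = 15.9.
Step 4 — Bandwidth: Δω = ω₀/Q = 629 rad/s; BW = Δω/(2π) = 100.1 Hz.

(a) f₀ = 1592 Hz  (b) Q = 15.9  (c) BW = 100.1 Hz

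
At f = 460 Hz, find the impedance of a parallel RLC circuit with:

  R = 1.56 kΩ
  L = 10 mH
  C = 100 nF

Step 1 — Angular frequency: ω = 2π·f = 2π·460 = 2890 rad/s.
Step 2 — Component impedances:
  R: Z = R = 1560 Ω
  L: Z = jωL = j·2890·0.01 = 0 + j28.9 Ω
  C: Z = 1/(jωC) = -j/(ω·C) = 0 - j3460 Ω
Step 3 — Parallel combination: 1/Z_total = 1/R + 1/L + 1/C; Z_total = 0.5444 + j29.14 Ω = 29.14∠88.9° Ω.

Z = 0.5444 + j29.14 Ω = 29.14∠88.9° Ω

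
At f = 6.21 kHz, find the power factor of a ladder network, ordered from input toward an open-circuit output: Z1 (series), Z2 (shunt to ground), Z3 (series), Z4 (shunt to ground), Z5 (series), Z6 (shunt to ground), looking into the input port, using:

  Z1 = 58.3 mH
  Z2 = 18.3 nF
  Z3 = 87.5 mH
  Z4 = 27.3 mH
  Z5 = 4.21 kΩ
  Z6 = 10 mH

Step 1 — Angular frequency: ω = 2π·f = 2π·6210 = 3.902e+04 rad/s.
Step 2 — Component impedances:
  Z1: Z = jωL = j·3.902e+04·0.0583 = 0 + j2275 Ω
  Z2: Z = 1/(jωC) = -j/(ω·C) = 0 - j1400 Ω
  Z3: Z = jωL = j·3.902e+04·0.0875 = 0 + j3414 Ω
  Z4: Z = jωL = j·3.902e+04·0.0273 = 0 + j1065 Ω
  Z5: Z = R = 4210 Ω
  Z6: Z = jωL = j·3.902e+04·0.01 = 0 + j390.2 Ω
Step 3 — Ladder network (open output): work backward from the far end, alternating series and parallel combinations. Z_in = 52.28 + j223.8 Ω = 229.8∠76.8° Ω.
Step 4 — Power factor: PF = cos(φ) = Re(Z)/|Z| = 52.28/229.8 = 0.2275.
Step 5 — Type: Im(Z) = 223.8 ⇒ lagging (phase φ = 76.8°).

PF = 0.2275 (lagging, φ = 76.8°)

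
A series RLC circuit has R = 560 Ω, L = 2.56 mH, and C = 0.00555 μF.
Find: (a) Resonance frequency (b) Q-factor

Step 1 — Resonance condition Im(Z)=0 gives ω₀ = 1/√(LC).
Step 2 — ω₀ = 1/√(0.00256·5.55e-09) = 2.653e+05 rad/s.
Step 3 — f₀ = ω₀/(2π) = 4.222e+04 Hz.
Step 4 — Series Q: Q = ω₀L/R = 2.653e+05·0.00256/560 = 1.213.

(a) f₀ = 4.222e+04 Hz  (b) Q = 1.213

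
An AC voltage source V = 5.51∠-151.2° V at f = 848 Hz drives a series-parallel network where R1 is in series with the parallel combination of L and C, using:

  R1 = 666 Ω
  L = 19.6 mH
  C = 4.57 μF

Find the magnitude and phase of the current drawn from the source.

Step 1 — Angular frequency: ω = 2π·f = 2π·848 = 5328 rad/s.
Step 2 — Component impedances:
  R1: Z = R = 666 Ω
  L: Z = jωL = j·5328·0.0196 = 0 + j104.4 Ω
  C: Z = 1/(jωC) = -j/(ω·C) = 0 - j41.07 Ω
Step 3 — Parallel branch: L || C = 1/(1/L + 1/C) = 0 - j67.69 Ω.
Step 4 — Series with R1: Z_total = R1 + (L || C) = 666 - j67.69 Ω = 669.4∠-5.8° Ω.
Step 5 — Source phasor: V = 5.51∠-151.2° V = -4.828 - j2.654 V.
Step 6 — Ohm's law: I = V / Z_total = (-4.828 - j2.654) / (666 - j67.69) = -0.006775 - j0.004674 A.
Step 7 — Convert to polar: |I| = 0.008231 A, ∠I = -145.4°.

I = 0.008231∠-145.4° A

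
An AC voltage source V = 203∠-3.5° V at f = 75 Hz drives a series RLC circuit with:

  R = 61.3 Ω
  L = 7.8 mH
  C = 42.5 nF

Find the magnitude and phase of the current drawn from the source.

Step 1 — Angular frequency: ω = 2π·f = 2π·75 = 471.2 rad/s.
Step 2 — Component impedances:
  R: Z = R = 61.3 Ω
  L: Z = jωL = j·471.2·0.0078 = 0 + j3.676 Ω
  C: Z = 1/(jωC) = -j/(ω·C) = 0 - j4.993e+04 Ω
Step 3 — Series combination: Z_total = R + L + C = 61.3 - j4.993e+04 Ω = 4.993e+04∠-89.9° Ω.
Step 4 — Source phasor: V = 203∠-3.5° V = 202.6 - j12.39 V.
Step 5 — Ohm's law: I = V / Z_total = (202.6 - j12.39) / (61.3 - j4.993e+04) = 0.0002532 + j0.004058 A.
Step 6 — Convert to polar: |I| = 0.004066 A, ∠I = 86.4°.

I = 0.004066∠86.4° A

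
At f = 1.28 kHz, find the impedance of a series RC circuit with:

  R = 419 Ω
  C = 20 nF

Step 1 — Angular frequency: ω = 2π·f = 2π·1280 = 8042 rad/s.
Step 2 — Component impedances:
  R: Z = R = 419 Ω
  C: Z = 1/(jωC) = -j/(ω·C) = 0 - j6217 Ω
Step 3 — Series combination: Z_total = R + C = 419 - j6217 Ω = 6231∠-86.1° Ω.

Z = 419 - j6217 Ω = 6231∠-86.1° Ω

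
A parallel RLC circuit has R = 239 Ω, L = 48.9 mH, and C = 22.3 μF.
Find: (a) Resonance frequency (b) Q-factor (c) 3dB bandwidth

Step 1 — Resonance: ω₀ = 1/√(LC) = 1/√(0.0489·2.23e-05) = 957.6 rad/s.
Step 2 — f₀ = ω₀/(2π) = 152.4 Hz.
Step 3 — Parallel Q: Q = R/(ω₀L) = 239/(957.6·0.0489) = 5.104.
Step 4 — Bandwidth: Δω = ω₀/Q = 187.6 rad/s; BW = Δω/(2π) = 29.86 Hz.

(a) f₀ = 152.4 Hz  (b) Q = 5.104  (c) BW = 29.86 Hz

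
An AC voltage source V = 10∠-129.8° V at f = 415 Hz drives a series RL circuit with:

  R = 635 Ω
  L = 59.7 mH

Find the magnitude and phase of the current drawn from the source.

Step 1 — Angular frequency: ω = 2π·f = 2π·415 = 2608 rad/s.
Step 2 — Component impedances:
  R: Z = R = 635 Ω
  L: Z = jωL = j·2608·0.0597 = 0 + j155.7 Ω
Step 3 — Series combination: Z_total = R + L = 635 + j155.7 Ω = 653.8∠13.8° Ω.
Step 4 — Source phasor: V = 10∠-129.8° V = -6.401 - j7.683 V.
Step 5 — Ohm's law: I = V / Z_total = (-6.401 - j7.683) / (635 + j155.7) = -0.01231 - j0.009082 A.
Step 6 — Convert to polar: |I| = 0.0153 A, ∠I = -143.6°.

I = 0.0153∠-143.6° A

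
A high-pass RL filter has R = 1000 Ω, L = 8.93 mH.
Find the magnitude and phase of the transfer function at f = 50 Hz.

Step 1 — Angular frequency: ω = 2π·50 = 314.2 rad/s.
Step 2 — Transfer function: H(jω) = jωL/(R + jωL).
Step 3 — Numerator jωL = j·2.805; denominator R + jωL = 1000 + j2.805.
Step 4 — H = 7.87e-06 + j0.002805.
Step 5 — Magnitude: |H| = 0.002805 (-51.0 dB); phase: φ = 89.8°.

|H| = 0.002805 (-51.0 dB), φ = 89.8°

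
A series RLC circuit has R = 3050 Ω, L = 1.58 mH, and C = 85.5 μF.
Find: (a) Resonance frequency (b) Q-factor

Step 1 — Resonance condition Im(Z)=0 gives ω₀ = 1/√(LC).
Step 2 — ω₀ = 1/√(0.00158·8.55e-05) = 2721 rad/s.
Step 3 — f₀ = ω₀/(2π) = 433 Hz.
Step 4 — Series Q: Q = ω₀L/R = 2721·0.00158/3050 = 0.001409.

(a) f₀ = 433 Hz  (b) Q = 0.001409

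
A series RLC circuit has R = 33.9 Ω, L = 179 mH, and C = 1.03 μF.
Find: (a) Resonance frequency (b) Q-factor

Step 1 — Resonance condition Im(Z)=0 gives ω₀ = 1/√(LC).
Step 2 — ω₀ = 1/√(0.179·1.03e-06) = 2329 rad/s.
Step 3 — f₀ = ω₀/(2π) = 370.7 Hz.
Step 4 — Series Q: Q = ω₀L/R = 2329·0.179/33.9 = 12.3.

(a) f₀ = 370.7 Hz  (b) Q = 12.3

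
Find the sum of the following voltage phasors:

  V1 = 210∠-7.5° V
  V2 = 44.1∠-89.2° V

Step 1 — Convert each phasor to rectangular form:
  V1 = 210·(cos(-7.5°) + j·sin(-7.5°)) = 208.2 - j27.41 V
  V2 = 44.1·(cos(-89.2°) + j·sin(-89.2°)) = 0.6157 - j44.1 V
Step 2 — Sum components: V_total = 208.8 - j71.51 V.
Step 3 — Convert to polar: |V_total| = 220.7 V, ∠V_total = -18.9°.

V_total = 220.7∠-18.9° V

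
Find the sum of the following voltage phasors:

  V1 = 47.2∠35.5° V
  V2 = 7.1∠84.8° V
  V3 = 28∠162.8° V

Step 1 — Convert each phasor to rectangular form:
  V1 = 47.2·(cos(35.5°) + j·sin(35.5°)) = 38.43 + j27.41 V
  V2 = 7.1·(cos(84.8°) + j·sin(84.8°)) = 0.6435 + j7.071 V
  V3 = 28·(cos(162.8°) + j·sin(162.8°)) = -26.75 + j8.28 V
Step 2 — Sum components: V_total = 12.32 + j42.76 V.
Step 3 — Convert to polar: |V_total| = 44.5 V, ∠V_total = 73.9°.

V_total = 44.5∠73.9° V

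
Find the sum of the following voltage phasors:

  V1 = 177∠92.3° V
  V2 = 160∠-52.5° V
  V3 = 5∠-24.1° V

Step 1 — Convert each phasor to rectangular form:
  V1 = 177·(cos(92.3°) + j·sin(92.3°)) = -7.103 + j176.9 V
  V2 = 160·(cos(-52.5°) + j·sin(-52.5°)) = 97.4 - j126.9 V
  V3 = 5·(cos(-24.1°) + j·sin(-24.1°)) = 4.564 - j2.042 V
Step 2 — Sum components: V_total = 94.86 + j47.88 V.
Step 3 — Convert to polar: |V_total| = 106.3 V, ∠V_total = 26.8°.

V_total = 106.3∠26.8° V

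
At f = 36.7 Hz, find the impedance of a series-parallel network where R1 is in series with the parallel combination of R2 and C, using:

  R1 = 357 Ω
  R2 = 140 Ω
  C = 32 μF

Step 1 — Angular frequency: ω = 2π·f = 2π·36.7 = 230.6 rad/s.
Step 2 — Component impedances:
  R1: Z = R = 357 Ω
  R2: Z = R = 140 Ω
  C: Z = 1/(jωC) = -j/(ω·C) = 0 - j135.5 Ω
Step 3 — Parallel branch: R2 || C = 1/(1/R2 + 1/C) = 67.72 - j69.96 Ω.
Step 4 — Series with R1: Z_total = R1 + (R2 || C) = 424.7 - j69.96 Ω = 430.4∠-9.4° Ω.

Z = 424.7 - j69.96 Ω = 430.4∠-9.4° Ω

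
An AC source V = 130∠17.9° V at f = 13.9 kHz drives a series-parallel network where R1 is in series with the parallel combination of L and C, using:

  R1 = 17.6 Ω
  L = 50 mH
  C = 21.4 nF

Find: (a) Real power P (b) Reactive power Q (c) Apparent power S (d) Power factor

Step 1 — Angular frequency: ω = 2π·f = 2π·1.39e+04 = 8.734e+04 rad/s.
Step 2 — Component impedances:
  R1: Z = R = 17.6 Ω
  L: Z = jωL = j·8.734e+04·0.05 = 0 + j4367 Ω
  C: Z = 1/(jωC) = -j/(ω·C) = 0 - j535 Ω
Step 3 — Parallel branch: L || C = 1/(1/L + 1/C) = 0 - j609.8 Ω.
Step 4 — Series with R1: Z_total = R1 + (L || C) = 17.6 - j609.8 Ω = 610∠-88.3° Ω.
Step 5 — Source phasor: V = 130∠17.9° V = 123.7 + j39.96 V.
Step 6 — Current: I = V / Z = -0.05962 + j0.2046 A = 0.2131∠106.2° A.
Step 7 — Complex power: S = V·I* = 0.7993 - j27.69 VA.
Step 8 — Real power: P = Re(S) = 0.7993 W.
Step 9 — Reactive power: Q = Im(S) = -27.69 VAR.
Step 10 — Apparent power: |S| = 27.7 VA.
Step 11 — Power factor: PF = P/|S| = 0.02885 (leading).

(a) P = 0.7993 W  (b) Q = -27.69 VAR  (c) S = 27.7 VA  (d) PF = 0.02885 (leading)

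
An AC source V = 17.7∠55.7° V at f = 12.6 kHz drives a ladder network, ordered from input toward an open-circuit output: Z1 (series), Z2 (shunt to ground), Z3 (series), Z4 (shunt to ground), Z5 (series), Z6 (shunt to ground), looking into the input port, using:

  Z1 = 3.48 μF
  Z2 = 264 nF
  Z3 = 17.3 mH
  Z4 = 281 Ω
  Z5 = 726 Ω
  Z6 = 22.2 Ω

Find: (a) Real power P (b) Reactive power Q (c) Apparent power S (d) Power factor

Step 1 — Angular frequency: ω = 2π·f = 2π·1.26e+04 = 7.917e+04 rad/s.
Step 2 — Component impedances:
  Z1: Z = 1/(jωC) = -j/(ω·C) = 0 - j3.63 Ω
  Z2: Z = 1/(jωC) = -j/(ω·C) = 0 - j47.85 Ω
  Z3: Z = jωL = j·7.917e+04·0.0173 = 0 + j1370 Ω
  Z4: Z = R = 281 Ω
  Z5: Z = R = 726 Ω
  Z6: Z = R = 22.2 Ω
Step 3 — Ladder network (open output): work backward from the far end, alternating series and parallel combinations. Z_in = 0.2614 - j53.17 Ω = 53.17∠-89.7° Ω.
Step 4 — Source phasor: V = 17.7∠55.7° V = 9.974 + j14.62 V.
Step 5 — Current: I = V / Z = -0.2741 + j0.189 A = 0.3329∠145.4° A.
Step 6 — Complex power: S = V·I* = 0.02897 - j5.892 VA.
Step 7 — Real power: P = Re(S) = 0.02897 W.
Step 8 — Reactive power: Q = Im(S) = -5.892 VAR.
Step 9 — Apparent power: |S| = 5.892 VA.
Step 10 — Power factor: PF = P/|S| = 0.004917 (leading).

(a) P = 0.02897 W  (b) Q = -5.892 VAR  (c) S = 5.892 VA  (d) PF = 0.004917 (leading)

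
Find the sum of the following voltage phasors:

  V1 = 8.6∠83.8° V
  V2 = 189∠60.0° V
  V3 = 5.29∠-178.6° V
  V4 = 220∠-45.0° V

Step 1 — Convert each phasor to rectangular form:
  V1 = 8.6·(cos(83.8°) + j·sin(83.8°)) = 0.9288 + j8.55 V
  V2 = 189·(cos(60.0°) + j·sin(60.0°)) = 94.5 + j163.7 V
  V3 = 5.29·(cos(-178.6°) + j·sin(-178.6°)) = -5.288 - j0.1292 V
  V4 = 220·(cos(-45.0°) + j·sin(-45.0°)) = 155.6 - j155.6 V
Step 2 — Sum components: V_total = 245.7 + j16.54 V.
Step 3 — Convert to polar: |V_total| = 246.3 V, ∠V_total = 3.9°.

V_total = 246.3∠3.9° V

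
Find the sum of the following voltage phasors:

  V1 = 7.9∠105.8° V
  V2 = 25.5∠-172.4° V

Step 1 — Convert each phasor to rectangular form:
  V1 = 7.9·(cos(105.8°) + j·sin(105.8°)) = -2.151 + j7.602 V
  V2 = 25.5·(cos(-172.4°) + j·sin(-172.4°)) = -25.28 - j3.373 V
Step 2 — Sum components: V_total = -27.43 + j4.229 V.
Step 3 — Convert to polar: |V_total| = 27.75 V, ∠V_total = 171.2°.

V_total = 27.75∠171.2° V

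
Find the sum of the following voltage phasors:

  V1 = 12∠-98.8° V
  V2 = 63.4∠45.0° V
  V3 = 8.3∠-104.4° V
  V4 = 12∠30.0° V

Step 1 — Convert each phasor to rectangular form:
  V1 = 12·(cos(-98.8°) + j·sin(-98.8°)) = -1.836 - j11.86 V
  V2 = 63.4·(cos(45.0°) + j·sin(45.0°)) = 44.83 + j44.83 V
  V3 = 8.3·(cos(-104.4°) + j·sin(-104.4°)) = -2.064 - j8.039 V
  V4 = 12·(cos(30.0°) + j·sin(30.0°)) = 10.39 + j6 V
Step 2 — Sum components: V_total = 51.32 + j30.93 V.
Step 3 — Convert to polar: |V_total| = 59.92 V, ∠V_total = 31.1°.

V_total = 59.92∠31.1° V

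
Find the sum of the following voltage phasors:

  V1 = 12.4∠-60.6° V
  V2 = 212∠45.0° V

Step 1 — Convert each phasor to rectangular form:
  V1 = 12.4·(cos(-60.6°) + j·sin(-60.6°)) = 6.087 - j10.8 V
  V2 = 212·(cos(45.0°) + j·sin(45.0°)) = 149.9 + j149.9 V
Step 2 — Sum components: V_total = 156 + j139.1 V.
Step 3 — Convert to polar: |V_total| = 209 V, ∠V_total = 41.7°.

V_total = 209∠41.7° V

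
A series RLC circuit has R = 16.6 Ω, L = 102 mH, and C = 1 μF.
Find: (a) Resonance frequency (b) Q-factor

Step 1 — Resonance condition Im(Z)=0 gives ω₀ = 1/√(LC).
Step 2 — ω₀ = 1/√(0.102·1e-06) = 3131 rad/s.
Step 3 — f₀ = ω₀/(2π) = 498.3 Hz.
Step 4 — Series Q: Q = ω₀L/R = 3131·0.102/16.6 = 19.24.

(a) f₀ = 498.3 Hz  (b) Q = 19.24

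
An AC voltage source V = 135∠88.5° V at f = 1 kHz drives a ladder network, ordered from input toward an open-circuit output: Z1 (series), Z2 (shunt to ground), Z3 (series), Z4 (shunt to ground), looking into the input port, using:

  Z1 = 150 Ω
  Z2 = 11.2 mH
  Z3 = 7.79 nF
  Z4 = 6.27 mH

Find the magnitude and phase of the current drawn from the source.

Step 1 — Angular frequency: ω = 2π·f = 2π·1000 = 6283 rad/s.
Step 2 — Component impedances:
  Z1: Z = R = 150 Ω
  Z2: Z = jωL = j·6283·0.0112 = 0 + j70.37 Ω
  Z3: Z = 1/(jωC) = -j/(ω·C) = 0 - j2.043e+04 Ω
  Z4: Z = jωL = j·6283·0.00627 = 0 + j39.4 Ω
Step 3 — Ladder network (open output): work backward from the far end, alternating series and parallel combinations. Z_in = 150 + j70.62 Ω = 165.8∠25.2° Ω.
Step 4 — Source phasor: V = 135∠88.5° V = 3.534 + j135 V.
Step 5 — Ohm's law: I = V / Z_total = (3.534 + j135) / (150 + j70.62) = 0.366 + j0.7274 A.
Step 6 — Convert to polar: |I| = 0.8143 A, ∠I = 63.3°.

I = 0.8143∠63.3° A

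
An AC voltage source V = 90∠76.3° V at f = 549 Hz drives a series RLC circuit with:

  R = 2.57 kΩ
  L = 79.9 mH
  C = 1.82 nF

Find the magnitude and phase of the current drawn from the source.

Step 1 — Angular frequency: ω = 2π·f = 2π·549 = 3449 rad/s.
Step 2 — Component impedances:
  R: Z = R = 2570 Ω
  L: Z = jωL = j·3449·0.0799 = 0 + j275.6 Ω
  C: Z = 1/(jωC) = -j/(ω·C) = 0 - j1.593e+05 Ω
Step 3 — Series combination: Z_total = R + L + C = 2570 - j1.59e+05 Ω = 1.59e+05∠-89.1° Ω.
Step 4 — Source phasor: V = 90∠76.3° V = 21.32 + j87.44 V.
Step 5 — Ohm's law: I = V / Z_total = (21.32 + j87.44) / (2570 - j1.59e+05) = -0.0005476 + j0.0001429 A.
Step 6 — Convert to polar: |I| = 0.0005659 A, ∠I = 165.4°.

I = 0.0005659∠165.4° A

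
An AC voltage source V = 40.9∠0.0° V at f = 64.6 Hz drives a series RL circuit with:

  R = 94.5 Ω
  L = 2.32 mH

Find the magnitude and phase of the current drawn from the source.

Step 1 — Angular frequency: ω = 2π·f = 2π·64.6 = 405.9 rad/s.
Step 2 — Component impedances:
  R: Z = R = 94.5 Ω
  L: Z = jωL = j·405.9·0.00232 = 0 + j0.9417 Ω
Step 3 — Series combination: Z_total = R + L = 94.5 + j0.9417 Ω = 94.5∠0.6° Ω.
Step 4 — Source phasor: V = 40.9∠0.0° V = 40.9 V.
Step 5 — Ohm's law: I = V / Z_total = (40.9) / (94.5 + j0.9417) = 0.4328 - j0.004312 A.
Step 6 — Convert to polar: |I| = 0.4328 A, ∠I = -0.6°.

I = 0.4328∠-0.6° A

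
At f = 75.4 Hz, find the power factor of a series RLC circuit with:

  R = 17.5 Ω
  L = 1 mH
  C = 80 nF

Step 1 — Angular frequency: ω = 2π·f = 2π·75.4 = 473.8 rad/s.
Step 2 — Component impedances:
  R: Z = R = 17.5 Ω
  L: Z = jωL = j·473.8·0.001 = 0 + j0.4738 Ω
  C: Z = 1/(jωC) = -j/(ω·C) = 0 - j2.639e+04 Ω
Step 3 — Series combination: Z_total = R + L + C = 17.5 - j2.638e+04 Ω = 2.638e+04∠-90.0° Ω.
Step 4 — Power factor: PF = cos(φ) = Re(Z)/|Z| = 17.5/26385 = 0.0006633.
Step 5 — Type: Im(Z) = -2.638e+04 ⇒ leading (phase φ = -90.0°).

PF = 0.0006633 (leading, φ = -90.0°)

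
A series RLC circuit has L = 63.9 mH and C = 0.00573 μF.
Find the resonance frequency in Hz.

Step 1 — Resonance condition Im(Z)=0 gives ω₀ = 1/√(LC).
Step 2 — ω₀ = 1/√(0.0639·5.73e-09) = 5.226e+04 rad/s.
Step 3 — f₀ = ω₀/(2π) = 8317 Hz.

f₀ = 8317 Hz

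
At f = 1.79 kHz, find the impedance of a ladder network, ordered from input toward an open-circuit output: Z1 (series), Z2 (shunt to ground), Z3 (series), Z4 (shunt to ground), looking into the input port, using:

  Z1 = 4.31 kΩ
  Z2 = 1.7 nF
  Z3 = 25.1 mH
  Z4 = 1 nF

Step 1 — Angular frequency: ω = 2π·f = 2π·1790 = 1.125e+04 rad/s.
Step 2 — Component impedances:
  Z1: Z = R = 4310 Ω
  Z2: Z = 1/(jωC) = -j/(ω·C) = 0 - j5.23e+04 Ω
  Z3: Z = jωL = j·1.125e+04·0.0251 = 0 + j282.3 Ω
  Z4: Z = 1/(jωC) = -j/(ω·C) = 0 - j8.891e+04 Ω
Step 3 — Ladder network (open output): work backward from the far end, alternating series and parallel combinations. Z_in = 4310 - j3.289e+04 Ω = 3.317e+04∠-82.5° Ω.

Z = 4310 - j3.289e+04 Ω = 3.317e+04∠-82.5° Ω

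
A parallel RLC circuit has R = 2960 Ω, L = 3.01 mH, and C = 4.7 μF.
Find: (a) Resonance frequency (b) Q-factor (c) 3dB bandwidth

Step 1 — Resonance: ω₀ = 1/√(LC) = 1/√(0.00301·4.7e-06) = 8408 rad/s.
Step 2 — f₀ = ω₀/(2π) = 1338 Hz.
Step 3 — Parallel Q: Q = R/(ω₀L) = 2960/(8408·0.00301) = 117.
Step 4 — Bandwidth: Δω = ω₀/Q = 71.88 rad/s; BW = Δω/(2π) = 11.44 Hz.

(a) f₀ = 1338 Hz  (b) Q = 117  (c) BW = 11.44 Hz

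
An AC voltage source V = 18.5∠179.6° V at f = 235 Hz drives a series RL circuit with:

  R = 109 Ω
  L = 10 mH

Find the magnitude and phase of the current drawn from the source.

Step 1 — Angular frequency: ω = 2π·f = 2π·235 = 1477 rad/s.
Step 2 — Component impedances:
  R: Z = R = 109 Ω
  L: Z = jωL = j·1477·0.01 = 0 + j14.77 Ω
Step 3 — Series combination: Z_total = R + L = 109 + j14.77 Ω = 110∠7.7° Ω.
Step 4 — Source phasor: V = 18.5∠179.6° V = -18.5 + j0.1292 V.
Step 5 — Ohm's law: I = V / Z_total = (-18.5 + j0.1292) / (109 + j14.77) = -0.1665 + j0.02374 A.
Step 6 — Convert to polar: |I| = 0.1682 A, ∠I = 171.9°.

I = 0.1682∠171.9° A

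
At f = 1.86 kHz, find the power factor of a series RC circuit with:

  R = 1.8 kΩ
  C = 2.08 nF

Step 1 — Angular frequency: ω = 2π·f = 2π·1860 = 1.169e+04 rad/s.
Step 2 — Component impedances:
  R: Z = R = 1800 Ω
  C: Z = 1/(jωC) = -j/(ω·C) = 0 - j4.114e+04 Ω
Step 3 — Series combination: Z_total = R + C = 1800 - j4.114e+04 Ω = 4.118e+04∠-87.5° Ω.
Step 4 — Power factor: PF = cos(φ) = Re(Z)/|Z| = 1800/4.118e+04 = 0.04371.
Step 5 — Type: Im(Z) = -4.114e+04 ⇒ leading (phase φ = -87.5°).

PF = 0.04371 (leading, φ = -87.5°)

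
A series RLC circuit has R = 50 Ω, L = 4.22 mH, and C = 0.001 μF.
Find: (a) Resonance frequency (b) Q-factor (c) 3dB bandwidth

Step 1 — Resonance: ω₀ = 1/√(LC) = 1/√(0.00422·1e-09) = 4.868e+05 rad/s.
Step 2 — f₀ = ω₀/(2π) = 7.748e+04 Hz.
Step 3 — Series Q: Q = ω₀L/R = 4.868e+05·0.00422/50 = 41.09.
Step 4 — Bandwidth: Δω = ω₀/Q = 1.185e+04 rad/s; BW = Δω/(2π) = 1886 Hz.

(a) f₀ = 7.748e+04 Hz  (b) Q = 41.09  (c) BW = 1886 Hz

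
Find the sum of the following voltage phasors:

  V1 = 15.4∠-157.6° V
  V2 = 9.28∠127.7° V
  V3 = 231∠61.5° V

Step 1 — Convert each phasor to rectangular form:
  V1 = 15.4·(cos(-157.6°) + j·sin(-157.6°)) = -14.24 - j5.868 V
  V2 = 9.28·(cos(127.7°) + j·sin(127.7°)) = -5.675 + j7.343 V
  V3 = 231·(cos(61.5°) + j·sin(61.5°)) = 110.2 + j203 V
Step 2 — Sum components: V_total = 90.31 + j204.5 V.
Step 3 — Convert to polar: |V_total| = 223.5 V, ∠V_total = 66.2°.

V_total = 223.5∠66.2° V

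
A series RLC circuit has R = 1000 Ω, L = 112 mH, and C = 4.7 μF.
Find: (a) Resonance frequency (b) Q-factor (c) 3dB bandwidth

Step 1 — Resonance condition Im(Z)=0 gives ω₀ = 1/√(LC).
Step 2 — ω₀ = 1/√(0.112·4.7e-06) = 1378 rad/s.
Step 3 — f₀ = ω₀/(2π) = 219.4 Hz.
Step 4 — Series Q: Q = ω₀L/R = 1378·0.112/1000 = 0.1544.
Step 5 — 3dB bandwidth: Δω = ω₀/Q = 8929 rad/s; BW = Δω/(2π) = 1421 Hz.

(a) f₀ = 219.4 Hz  (b) Q = 0.1544  (c) BW = 1421 Hz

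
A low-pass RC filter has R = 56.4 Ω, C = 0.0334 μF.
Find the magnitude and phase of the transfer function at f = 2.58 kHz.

Step 1 — Angular frequency: ω = 2π·2580 = 1.621e+04 rad/s.
Step 2 — Transfer function: H(jω) = 1/(1 + jωRC).
Step 3 — Denominator: 1 + jωRC = 1 + j·1.621e+04·56.4·3.34e-08 = 1 + j0.03054.
Step 4 — H = 0.9991 - j0.03051.
Step 5 — Magnitude: |H| = 0.9995 (-0.0 dB); phase: φ = -1.7°.

|H| = 0.9995 (-0.0 dB), φ = -1.7°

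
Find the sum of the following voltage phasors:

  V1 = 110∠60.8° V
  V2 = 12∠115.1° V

Step 1 — Convert each phasor to rectangular form:
  V1 = 110·(cos(60.8°) + j·sin(60.8°)) = 53.66 + j96.02 V
  V2 = 12·(cos(115.1°) + j·sin(115.1°)) = -5.09 + j10.87 V
Step 2 — Sum components: V_total = 48.57 + j106.9 V.
Step 3 — Convert to polar: |V_total| = 117.4 V, ∠V_total = 65.6°.

V_total = 117.4∠65.6° V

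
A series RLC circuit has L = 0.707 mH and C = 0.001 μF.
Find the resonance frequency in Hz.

Step 1 — Resonance condition Im(Z)=0 gives ω₀ = 1/√(LC).
Step 2 — ω₀ = 1/√(0.000707·1e-09) = 1.189e+06 rad/s.
Step 3 — f₀ = ω₀/(2π) = 1.893e+05 Hz.

f₀ = 1.893e+05 Hz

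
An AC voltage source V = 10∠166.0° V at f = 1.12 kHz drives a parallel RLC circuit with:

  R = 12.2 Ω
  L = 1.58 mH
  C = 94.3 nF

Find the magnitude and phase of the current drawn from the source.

Step 1 — Angular frequency: ω = 2π·f = 2π·1120 = 7037 rad/s.
Step 2 — Component impedances:
  R: Z = R = 12.2 Ω
  L: Z = jωL = j·7037·0.00158 = 0 + j11.12 Ω
  C: Z = 1/(jωC) = -j/(ω·C) = 0 - j1507 Ω
Step 3 — Parallel combination: 1/Z_total = 1/R + 1/L + 1/C; Z_total = 5.58 + j6.078 Ω = 8.251∠47.4° Ω.
Step 4 — Source phasor: V = 10∠166.0° V = -9.703 + j2.419 V.
Step 5 — Ohm's law: I = V / Z_total = (-9.703 + j2.419) / (5.58 + j6.078) = -0.5793 + j1.065 A.
Step 6 — Convert to polar: |I| = 1.212 A, ∠I = 118.6°.

I = 1.212∠118.6° A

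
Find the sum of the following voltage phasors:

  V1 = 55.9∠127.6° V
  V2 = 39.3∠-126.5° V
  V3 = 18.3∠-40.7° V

Step 1 — Convert each phasor to rectangular form:
  V1 = 55.9·(cos(127.6°) + j·sin(127.6°)) = -34.11 + j44.29 V
  V2 = 39.3·(cos(-126.5°) + j·sin(-126.5°)) = -23.38 - j31.59 V
  V3 = 18.3·(cos(-40.7°) + j·sin(-40.7°)) = 13.87 - j11.93 V
Step 2 — Sum components: V_total = -43.61 + j0.764 V.
Step 3 — Convert to polar: |V_total| = 43.62 V, ∠V_total = 179.0°.

V_total = 43.62∠179.0° V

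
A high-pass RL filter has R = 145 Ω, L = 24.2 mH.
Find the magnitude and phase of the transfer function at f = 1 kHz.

Step 1 — Angular frequency: ω = 2π·1000 = 6283 rad/s.
Step 2 — Transfer function: H(jω) = jωL/(R + jωL).
Step 3 — Numerator jωL = j·152.1; denominator R + jωL = 145 + j152.1.
Step 4 — H = 0.5237 + j0.4994.
Step 5 — Magnitude: |H| = 0.7237 (-2.8 dB); phase: φ = 43.6°.

|H| = 0.7237 (-2.8 dB), φ = 43.6°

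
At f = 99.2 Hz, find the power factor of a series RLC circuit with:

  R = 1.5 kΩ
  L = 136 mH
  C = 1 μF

Step 1 — Angular frequency: ω = 2π·f = 2π·99.2 = 623.3 rad/s.
Step 2 — Component impedances:
  R: Z = R = 1500 Ω
  L: Z = jωL = j·623.3·0.136 = 0 + j84.77 Ω
  C: Z = 1/(jωC) = -j/(ω·C) = 0 - j1604 Ω
Step 3 — Series combination: Z_total = R + L + C = 1500 - j1520 Ω = 2135∠-45.4° Ω.
Step 4 — Power factor: PF = cos(φ) = Re(Z)/|Z| = 1500/2135.2 = 0.7025.
Step 5 — Type: Im(Z) = -1520 ⇒ leading (phase φ = -45.4°).

PF = 0.7025 (leading, φ = -45.4°)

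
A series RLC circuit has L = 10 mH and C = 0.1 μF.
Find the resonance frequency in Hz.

Step 1 — Resonance condition Im(Z)=0 gives ω₀ = 1/√(LC).
Step 2 — ω₀ = 1/√(0.01·1e-07) = 3.162e+04 rad/s.
Step 3 — f₀ = ω₀/(2π) = 5033 Hz.

f₀ = 5033 Hz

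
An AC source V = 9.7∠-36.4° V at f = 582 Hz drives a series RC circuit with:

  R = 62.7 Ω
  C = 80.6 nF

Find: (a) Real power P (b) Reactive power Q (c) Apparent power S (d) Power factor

Step 1 — Angular frequency: ω = 2π·f = 2π·582 = 3657 rad/s.
Step 2 — Component impedances:
  R: Z = R = 62.7 Ω
  C: Z = 1/(jωC) = -j/(ω·C) = 0 - j3393 Ω
Step 3 — Series combination: Z_total = R + C = 62.7 - j3393 Ω = 3393∠-88.9° Ω.
Step 4 — Source phasor: V = 9.7∠-36.4° V = 7.807 - j5.756 V.
Step 5 — Current: I = V / Z = 0.001738 + j0.002269 A = 0.002858∠52.5° A.
Step 6 — Complex power: S = V·I* = 0.0005123 - j0.02772 VA.
Step 7 — Real power: P = Re(S) = 0.0005123 W.
Step 8 — Reactive power: Q = Im(S) = -0.02772 VAR.
Step 9 — Apparent power: |S| = 0.02773 VA.
Step 10 — Power factor: PF = P/|S| = 0.01848 (leading).

(a) P = 0.0005123 W  (b) Q = -0.02772 VAR  (c) S = 0.02773 VA  (d) PF = 0.01848 (leading)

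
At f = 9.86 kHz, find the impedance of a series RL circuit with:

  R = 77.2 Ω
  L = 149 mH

Step 1 — Angular frequency: ω = 2π·f = 2π·9860 = 6.195e+04 rad/s.
Step 2 — Component impedances:
  R: Z = R = 77.2 Ω
  L: Z = jωL = j·6.195e+04·0.149 = 0 + j9231 Ω
Step 3 — Series combination: Z_total = R + L = 77.2 + j9231 Ω = 9231∠89.5° Ω.

Z = 77.2 + j9231 Ω = 9231∠89.5° Ω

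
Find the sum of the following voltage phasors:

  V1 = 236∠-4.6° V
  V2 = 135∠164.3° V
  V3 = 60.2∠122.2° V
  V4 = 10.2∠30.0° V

Step 1 — Convert each phasor to rectangular form:
  V1 = 236·(cos(-4.6°) + j·sin(-4.6°)) = 235.2 - j18.93 V
  V2 = 135·(cos(164.3°) + j·sin(164.3°)) = -130 + j36.53 V
  V3 = 60.2·(cos(122.2°) + j·sin(122.2°)) = -32.08 + j50.94 V
  V4 = 10.2·(cos(30.0°) + j·sin(30.0°)) = 8.833 + j5.1 V
Step 2 — Sum components: V_total = 82.03 + j73.64 V.
Step 3 — Convert to polar: |V_total| = 110.2 V, ∠V_total = 41.9°.

V_total = 110.2∠41.9° V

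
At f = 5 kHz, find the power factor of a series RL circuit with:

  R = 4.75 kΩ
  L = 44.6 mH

Step 1 — Angular frequency: ω = 2π·f = 2π·5000 = 3.142e+04 rad/s.
Step 2 — Component impedances:
  R: Z = R = 4750 Ω
  L: Z = jωL = j·3.142e+04·0.0446 = 0 + j1401 Ω
Step 3 — Series combination: Z_total = R + L = 4750 + j1401 Ω = 4952∠16.4° Ω.
Step 4 — Power factor: PF = cos(φ) = Re(Z)/|Z| = 4750/4952.35 = 0.9591.
Step 5 — Type: Im(Z) = 1401 ⇒ lagging (phase φ = 16.4°).

PF = 0.9591 (lagging, φ = 16.4°)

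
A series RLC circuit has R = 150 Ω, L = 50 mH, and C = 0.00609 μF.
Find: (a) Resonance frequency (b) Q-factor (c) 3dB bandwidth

Step 1 — Resonance condition Im(Z)=0 gives ω₀ = 1/√(LC).
Step 2 — ω₀ = 1/√(0.05·6.09e-09) = 5.731e+04 rad/s.
Step 3 — f₀ = ω₀/(2π) = 9121 Hz.
Step 4 — Series Q: Q = ω₀L/R = 5.731e+04·0.05/150 = 19.1.
Step 5 — 3dB bandwidth: Δω = ω₀/Q = 3000 rad/s; BW = Δω/(2π) = 477.5 Hz.

(a) f₀ = 9121 Hz  (b) Q = 19.1  (c) BW = 477.5 Hz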